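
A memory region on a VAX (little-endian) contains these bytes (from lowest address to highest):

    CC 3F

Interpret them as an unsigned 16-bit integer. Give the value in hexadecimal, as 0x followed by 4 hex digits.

0x3FCC

In little-endian order the low byte comes first in memory.
Reassemble most-significant byte first: 3F CC → 0x3FCC.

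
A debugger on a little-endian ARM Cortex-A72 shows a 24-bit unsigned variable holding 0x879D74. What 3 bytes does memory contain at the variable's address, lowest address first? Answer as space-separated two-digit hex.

74 9D 87

Split into bytes (most-significant first): 87 9D 74.
In little-endian order the low byte comes first in memory.
So at ascending addresses the bytes are 74 9D 87.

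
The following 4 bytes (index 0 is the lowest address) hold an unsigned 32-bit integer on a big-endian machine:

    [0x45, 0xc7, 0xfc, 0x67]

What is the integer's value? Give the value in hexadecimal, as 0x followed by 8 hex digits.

Big-endian: lowest address holds the most-significant byte.
The bytes are already most-significant first: 0x45C7FC67.

0x45C7FC67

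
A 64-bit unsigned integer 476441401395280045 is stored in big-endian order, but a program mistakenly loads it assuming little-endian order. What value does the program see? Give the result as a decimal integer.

476441401395280045 in 64-bit hexadecimal is 0x069CA8EE267478AD.
Stored big-endian, the bytes at ascending addresses are 06 9C A8 EE 26 74 78 AD.
Read back as little-endian, the first byte is least significant, giving 0xAD787426EEA89C06.
0xAD787426EEA89C06 = 12499868476328418310.

12499868476328418310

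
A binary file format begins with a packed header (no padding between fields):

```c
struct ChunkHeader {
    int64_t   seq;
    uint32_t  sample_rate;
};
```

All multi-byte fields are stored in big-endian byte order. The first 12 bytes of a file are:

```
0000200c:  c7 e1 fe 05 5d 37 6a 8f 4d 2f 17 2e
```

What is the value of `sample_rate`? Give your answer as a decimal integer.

1294931758

`sample_rate` follows `seq` (8 bytes), so it starts at byte offset 8 and occupies 4 bytes.
Bytes at offsets 8..11: 4D 2F 17 2E.
Big-endian: lowest address holds the most-significant byte.
The bytes are already most-significant first: 0x4D2F172E.
0x4D2F172E = 1294931758.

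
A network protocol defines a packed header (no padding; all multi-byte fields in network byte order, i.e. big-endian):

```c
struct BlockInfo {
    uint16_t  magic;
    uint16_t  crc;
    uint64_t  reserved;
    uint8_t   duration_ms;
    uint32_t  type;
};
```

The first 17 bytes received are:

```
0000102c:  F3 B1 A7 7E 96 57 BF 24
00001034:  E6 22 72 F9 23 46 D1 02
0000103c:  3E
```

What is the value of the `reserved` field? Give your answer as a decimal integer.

10833337593863762681

`reserved` follows `magic` (2 B), `crc` (2 B), so it starts at offset 2 + 2 = 4 and occupies 8 bytes.
Bytes at offsets 4..11: 96 57 BF 24 E6 22 72 F9.
In big-endian order the high byte comes first in memory.
The bytes are already most-significant first: 0x9657BF24E62272F9.
0x9657BF24E62272F9 = 10833337593863762681.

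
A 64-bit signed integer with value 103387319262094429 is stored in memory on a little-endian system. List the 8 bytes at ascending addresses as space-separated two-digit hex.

103387319262094429 in hexadecimal, padded to 64 bits, is 0x016F4E3816E5A45D.
Split into bytes (most-significant first): 01 6F 4E 38 16 E5 A4 5D.
Little-endian stores the least-significant byte at the lowest address.
So at ascending addresses the bytes are 5D A4 E5 16 38 4E 6F 01.

5D A4 E5 16 38 4E 6F 01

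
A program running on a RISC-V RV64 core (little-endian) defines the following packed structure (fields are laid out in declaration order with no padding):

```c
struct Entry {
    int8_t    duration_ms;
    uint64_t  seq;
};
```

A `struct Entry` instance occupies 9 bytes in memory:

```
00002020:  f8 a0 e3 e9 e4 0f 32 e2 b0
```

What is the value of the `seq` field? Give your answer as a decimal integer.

12745804939258356640

`seq` follows `duration_ms` (1 byte), so it starts at byte offset 1 and occupies 8 bytes.
Bytes at offsets 1..8: A0 E3 E9 E4 0F 32 E2 B0.
In little-endian order the low byte comes first in memory.
Reassemble most-significant byte first: B0 E2 32 0F E4 E9 E3 A0 → 0xB0E2320FE4E9E3A0.
0xB0E2320FE4E9E3A0 = 12745804939258356640.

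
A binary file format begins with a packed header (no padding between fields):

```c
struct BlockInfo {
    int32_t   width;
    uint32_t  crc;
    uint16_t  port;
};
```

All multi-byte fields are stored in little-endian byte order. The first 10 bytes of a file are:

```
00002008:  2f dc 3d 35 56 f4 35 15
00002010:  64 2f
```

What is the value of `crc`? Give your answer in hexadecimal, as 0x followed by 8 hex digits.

0x1535F456

`crc` follows `width` (4 bytes), so it starts at byte offset 4 and occupies 4 bytes.
Bytes at offsets 4..7: 56 F4 35 15.
Little-endian: lowest address holds the least-significant byte.
Reassemble most-significant byte first: 15 35 F4 56 → 0x1535F456.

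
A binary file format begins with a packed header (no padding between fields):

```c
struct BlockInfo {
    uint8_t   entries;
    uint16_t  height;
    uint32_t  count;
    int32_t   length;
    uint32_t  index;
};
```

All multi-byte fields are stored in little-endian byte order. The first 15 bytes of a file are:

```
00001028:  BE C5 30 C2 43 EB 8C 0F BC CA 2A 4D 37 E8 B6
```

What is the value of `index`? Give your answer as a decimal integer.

`index` follows `entries` (1 B), `height` (2 B), `count` (4 B), `length` (4 B), so it starts at offset 1 + 2 + 4 + 4 = 11 and occupies 4 bytes.
Bytes at offsets 11..14: 4D 37 E8 B6.
Little-endian stores the least-significant byte at the lowest address.
Reassemble most-significant byte first: B6 E8 37 4D → 0xB6E8374D.
0xB6E8374D = 3068671821.

3068671821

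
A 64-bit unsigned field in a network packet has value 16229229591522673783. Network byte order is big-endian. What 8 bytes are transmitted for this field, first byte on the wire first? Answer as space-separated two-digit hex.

E1 39 CE 53 CC F7 84 77

16229229591522673783 in hexadecimal, padded to 64 bits, is 0xE139CE53CCF78477.
Split into bytes (most-significant first): E1 39 CE 53 CC F7 84 77.
Big-endian stores the most-significant byte at the lowest address.
So the memory order matches the most-significant-first order: E1 39 CE 53 CC F7 84 77.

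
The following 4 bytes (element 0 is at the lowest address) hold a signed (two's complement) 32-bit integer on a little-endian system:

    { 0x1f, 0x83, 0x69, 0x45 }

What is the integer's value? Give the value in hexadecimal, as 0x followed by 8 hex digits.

In little-endian order the low byte comes first in memory.
Reassemble most-significant byte first: 45 69 83 1F → 0x4569831F.

0x4569831F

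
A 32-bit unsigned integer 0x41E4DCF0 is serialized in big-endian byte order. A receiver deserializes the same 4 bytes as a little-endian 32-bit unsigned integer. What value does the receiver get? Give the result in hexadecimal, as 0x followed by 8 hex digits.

0xF0DCE441

Stored big-endian, the bytes at ascending addresses are 41 E4 DC F0.
Read back as little-endian, the first byte is least significant, giving 0xF0DCE441.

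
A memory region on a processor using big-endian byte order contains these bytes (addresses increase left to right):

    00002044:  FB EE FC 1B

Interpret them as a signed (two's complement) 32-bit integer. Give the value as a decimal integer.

-68223973

Big-endian: lowest address holds the most-significant byte.
The bytes are already most-significant first: 0xFBEEFC1B.
Top bit is set, so as a signed 32-bit value this is 0xFBEEFC1B − 2^32 = -68223973.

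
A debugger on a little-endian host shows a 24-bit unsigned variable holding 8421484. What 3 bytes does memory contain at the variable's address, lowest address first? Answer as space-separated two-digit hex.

8421484 in hexadecimal, padded to 24 bits, is 0x80806C.
Split into bytes (most-significant first): 80 80 6C.
Little-endian: lowest address holds the least-significant byte.
So at ascending addresses the bytes are 6C 80 80.

6C 80 80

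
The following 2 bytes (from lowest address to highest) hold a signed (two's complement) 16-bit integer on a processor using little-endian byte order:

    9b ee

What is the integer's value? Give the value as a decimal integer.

-4453

Little-endian: lowest address holds the least-significant byte.
Reassemble most-significant byte first: EE 9B → 0xEE9B.
Top bit is set, so as a signed 16-bit value this is 0xEE9B − 2^16 = -4453.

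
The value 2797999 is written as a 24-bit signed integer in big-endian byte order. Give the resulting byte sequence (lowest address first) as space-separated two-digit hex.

2A B1 AF

2797999 in hexadecimal, padded to 24 bits, is 0x2AB1AF.
Split into bytes (most-significant first): 2A B1 AF.
In big-endian order the high byte comes first in memory.
So the memory order matches the most-significant-first order: 2A B1 AF.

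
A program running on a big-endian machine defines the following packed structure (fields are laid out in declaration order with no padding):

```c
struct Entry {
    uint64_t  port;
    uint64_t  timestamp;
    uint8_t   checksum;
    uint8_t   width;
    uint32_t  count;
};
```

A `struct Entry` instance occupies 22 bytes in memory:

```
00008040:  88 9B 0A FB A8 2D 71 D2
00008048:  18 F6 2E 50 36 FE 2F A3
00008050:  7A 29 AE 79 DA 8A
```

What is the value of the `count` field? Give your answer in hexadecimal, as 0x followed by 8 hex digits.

0xAE79DA8A

`count` follows `port` (8 B), `timestamp` (8 B), `checksum` (1 B), `width` (1 B), so it starts at offset 8 + 8 + 1 + 1 = 18 and occupies 4 bytes.
Bytes at offsets 18..21: AE 79 DA 8A.
Big-endian: lowest address holds the most-significant byte.
The bytes are already most-significant first: 0xAE79DA8A.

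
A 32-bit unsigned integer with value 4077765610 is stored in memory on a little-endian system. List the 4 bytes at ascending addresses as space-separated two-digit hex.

4077765610 in hexadecimal, padded to 32 bits, is 0xF30DC3EA.
Split into bytes (most-significant first): F3 0D C3 EA.
Little-endian stores the least-significant byte at the lowest address.
So at ascending addresses the bytes are EA C3 0D F3.

EA C3 0D F3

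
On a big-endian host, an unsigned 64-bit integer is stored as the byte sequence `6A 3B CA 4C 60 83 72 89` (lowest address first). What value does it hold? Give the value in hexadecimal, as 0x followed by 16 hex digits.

In big-endian order the high byte comes first in memory.
The bytes are already most-significant first: 0x6A3BCA4C60837289.

0x6A3BCA4C60837289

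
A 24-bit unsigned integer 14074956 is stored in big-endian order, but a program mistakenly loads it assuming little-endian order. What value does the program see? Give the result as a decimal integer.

5031126

14074956 in 24-bit hexadecimal is 0xD6C44C.
Stored big-endian, the bytes at ascending addresses are D6 C4 4C.
Read back as little-endian, the first byte is least significant, giving 0x4CC4D6.
0x4CC4D6 = 5031126.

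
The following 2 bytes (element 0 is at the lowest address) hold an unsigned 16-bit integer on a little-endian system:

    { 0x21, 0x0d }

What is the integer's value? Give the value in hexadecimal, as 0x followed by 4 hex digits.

Little-endian: lowest address holds the least-significant byte.
Reassemble most-significant byte first: 0D 21 → 0x0D21.

0x0D21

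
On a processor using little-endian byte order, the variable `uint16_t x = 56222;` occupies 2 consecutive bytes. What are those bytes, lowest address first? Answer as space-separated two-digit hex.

9E DB

56222 in hexadecimal, padded to 16 bits, is 0xDB9E.
Split into bytes (most-significant first): DB 9E.
Little-endian: lowest address holds the least-significant byte.
So at ascending addresses the bytes are 9E DB.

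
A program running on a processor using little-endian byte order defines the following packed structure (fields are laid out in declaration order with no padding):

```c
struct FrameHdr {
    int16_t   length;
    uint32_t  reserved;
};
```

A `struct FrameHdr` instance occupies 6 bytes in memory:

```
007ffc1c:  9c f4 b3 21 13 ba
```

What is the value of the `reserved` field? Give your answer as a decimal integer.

`reserved` follows `length` (2 bytes), so it starts at byte offset 2 and occupies 4 bytes.
Bytes at offsets 2..5: B3 21 13 BA.
In little-endian order the low byte comes first in memory.
Reassemble most-significant byte first: BA 13 21 B3 → 0xBA1321B3.
0xBA1321B3 = 3121815987.

3121815987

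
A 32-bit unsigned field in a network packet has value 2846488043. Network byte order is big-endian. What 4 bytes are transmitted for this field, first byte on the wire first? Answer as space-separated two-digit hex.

2846488043 in hexadecimal, padded to 32 bits, is 0xA9A9F5EB.
Split into bytes (most-significant first): A9 A9 F5 EB.
Big-endian: lowest address holds the most-significant byte.
So the memory order matches the most-significant-first order: A9 A9 F5 EB.

A9 A9 F5 EB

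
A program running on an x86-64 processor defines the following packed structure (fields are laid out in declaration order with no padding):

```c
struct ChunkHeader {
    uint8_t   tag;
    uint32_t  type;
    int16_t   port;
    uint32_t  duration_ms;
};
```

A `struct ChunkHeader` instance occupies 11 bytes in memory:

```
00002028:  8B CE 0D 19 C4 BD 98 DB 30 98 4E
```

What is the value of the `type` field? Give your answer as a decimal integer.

`type` follows `tag` (1 byte), so it starts at byte offset 1 and occupies 4 bytes.
Bytes at offsets 1..4: CE 0D 19 C4.
Little-endian: lowest address holds the least-significant byte.
Reassemble most-significant byte first: C4 19 0D CE → 0xC4190DCE.
0xC4190DCE = 3289976270.

3289976270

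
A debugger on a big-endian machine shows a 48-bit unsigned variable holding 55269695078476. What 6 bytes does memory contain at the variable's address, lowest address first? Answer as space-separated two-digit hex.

32 44 7A 8A C0 4C

55269695078476 in hexadecimal, padded to 48 bits, is 0x32447A8AC04C.
Split into bytes (most-significant first): 32 44 7A 8A C0 4C.
In big-endian order the high byte comes first in memory.
So the memory order matches the most-significant-first order: 32 44 7A 8A C0 4C.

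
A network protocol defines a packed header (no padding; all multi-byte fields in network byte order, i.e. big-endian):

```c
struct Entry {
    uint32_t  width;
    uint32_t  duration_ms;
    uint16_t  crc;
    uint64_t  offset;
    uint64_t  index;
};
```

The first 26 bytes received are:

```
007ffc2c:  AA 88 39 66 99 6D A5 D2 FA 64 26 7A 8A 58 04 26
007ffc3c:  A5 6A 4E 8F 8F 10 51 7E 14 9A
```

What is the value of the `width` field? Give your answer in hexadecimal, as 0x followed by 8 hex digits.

0xAA883966

`width` is the first field, at byte offset 0, occupying 4 bytes.
Bytes at offsets 0..3: AA 88 39 66.
Big-endian: lowest address holds the most-significant byte.
The bytes are already most-significant first: 0xAA883966.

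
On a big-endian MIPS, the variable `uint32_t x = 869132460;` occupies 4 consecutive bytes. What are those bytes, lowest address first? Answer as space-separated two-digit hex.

33 CD E8 AC

869132460 in hexadecimal, padded to 32 bits, is 0x33CDE8AC.
Split into bytes (most-significant first): 33 CD E8 AC.
Big-endian: lowest address holds the most-significant byte.
So the memory order matches the most-significant-first order: 33 CD E8 AC.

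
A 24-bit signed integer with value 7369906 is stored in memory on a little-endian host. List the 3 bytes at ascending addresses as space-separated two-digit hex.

B2 74 70

7369906 in hexadecimal, padded to 24 bits, is 0x7074B2.
Split into bytes (most-significant first): 70 74 B2.
Little-endian stores the least-significant byte at the lowest address.
So at ascending addresses the bytes are B2 74 70.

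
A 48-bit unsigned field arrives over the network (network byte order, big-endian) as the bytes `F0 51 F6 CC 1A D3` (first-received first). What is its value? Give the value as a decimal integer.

In big-endian order the high byte comes first in memory.
The bytes are already most-significant first: 0xF051F6CC1AD3.
0xF051F6CC1AD3 = 264234823588563.

264234823588563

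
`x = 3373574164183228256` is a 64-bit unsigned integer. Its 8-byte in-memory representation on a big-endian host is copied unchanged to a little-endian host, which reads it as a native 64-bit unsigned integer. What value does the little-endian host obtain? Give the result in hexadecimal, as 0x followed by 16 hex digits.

3373574164183228256 in 64-bit hexadecimal is 0x2ED157D40F939F60.
Stored big-endian, the bytes at ascending addresses are 2E D1 57 D4 0F 93 9F 60.
Read back as little-endian, the first byte is least significant, giving 0x609F930FD457D12E.

0x609F930FD457D12E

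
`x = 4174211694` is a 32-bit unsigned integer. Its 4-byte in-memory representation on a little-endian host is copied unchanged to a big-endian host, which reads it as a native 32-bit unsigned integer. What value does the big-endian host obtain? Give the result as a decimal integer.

4174211694 in 32-bit hexadecimal is 0xF8CD6A6E.
Stored little-endian, the bytes at ascending addresses are 6E 6A CD F8.
Read back as big-endian, the last byte is least significant, giving 0x6E6ACDF8.
0x6E6ACDF8 = 1852493304.

1852493304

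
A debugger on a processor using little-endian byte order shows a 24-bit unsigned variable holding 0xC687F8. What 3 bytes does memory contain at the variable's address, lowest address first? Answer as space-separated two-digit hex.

F8 87 C6

Split into bytes (most-significant first): C6 87 F8.
Little-endian stores the least-significant byte at the lowest address.
So at ascending addresses the bytes are F8 87 C6.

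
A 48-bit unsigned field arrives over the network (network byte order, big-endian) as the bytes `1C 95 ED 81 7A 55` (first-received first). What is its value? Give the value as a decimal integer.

31430260390485

Big-endian stores the most-significant byte at the lowest address.
The bytes are already most-significant first: 0x1C95ED817A55.
0x1C95ED817A55 = 31430260390485.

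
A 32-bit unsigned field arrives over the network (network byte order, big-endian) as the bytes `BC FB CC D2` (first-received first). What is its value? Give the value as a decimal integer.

3170618578

Big-endian stores the most-significant byte at the lowest address.
The bytes are already most-significant first: 0xBCFBCCD2.
0xBCFBCCD2 = 3170618578.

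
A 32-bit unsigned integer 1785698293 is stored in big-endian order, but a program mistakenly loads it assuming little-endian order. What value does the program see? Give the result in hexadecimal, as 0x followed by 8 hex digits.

0xF5976F6A

1785698293 in 32-bit hexadecimal is 0x6A6F97F5.
Stored big-endian, the bytes at ascending addresses are 6A 6F 97 F5.
Read back as little-endian, the first byte is least significant, giving 0xF5976F6A.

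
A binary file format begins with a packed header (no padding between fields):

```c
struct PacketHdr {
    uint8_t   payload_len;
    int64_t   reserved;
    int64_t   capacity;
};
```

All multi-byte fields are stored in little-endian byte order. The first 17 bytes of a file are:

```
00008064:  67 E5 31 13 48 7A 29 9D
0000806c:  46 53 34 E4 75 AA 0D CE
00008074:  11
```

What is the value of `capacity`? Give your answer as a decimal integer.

`capacity` follows `payload_len` (1 B), `reserved` (8 B), so it starts at offset 1 + 8 = 9 and occupies 8 bytes.
Bytes at offsets 9..16: 53 34 E4 75 AA 0D CE 11.
Little-endian: lowest address holds the least-significant byte.
Reassemble most-significant byte first: 11 CE 0D AA 75 E4 34 53 → 0x11CE0DAA75E43453.
0x11CE0DAA75E43453 = 1282977969620661331.

1282977969620661331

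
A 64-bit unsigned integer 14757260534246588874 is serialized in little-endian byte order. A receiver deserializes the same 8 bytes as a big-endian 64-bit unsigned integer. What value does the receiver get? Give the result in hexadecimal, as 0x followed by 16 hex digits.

0xCAC1A8C14452CCCC

14757260534246588874 in 64-bit hexadecimal is 0xCCCC5244C1A8C1CA.
Stored little-endian, the bytes at ascending addresses are CA C1 A8 C1 44 52 CC CC.
Read back as big-endian, the last byte is least significant, giving 0xCAC1A8C14452CCCC.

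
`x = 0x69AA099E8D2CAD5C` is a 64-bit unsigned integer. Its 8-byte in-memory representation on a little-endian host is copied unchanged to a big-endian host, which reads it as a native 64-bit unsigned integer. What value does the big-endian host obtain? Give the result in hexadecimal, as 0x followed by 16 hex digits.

Stored little-endian, the bytes at ascending addresses are 5C AD 2C 8D 9E 09 AA 69.
Read back as big-endian, the last byte is least significant, giving 0x5CAD2C8D9E09AA69.

0x5CAD2C8D9E09AA69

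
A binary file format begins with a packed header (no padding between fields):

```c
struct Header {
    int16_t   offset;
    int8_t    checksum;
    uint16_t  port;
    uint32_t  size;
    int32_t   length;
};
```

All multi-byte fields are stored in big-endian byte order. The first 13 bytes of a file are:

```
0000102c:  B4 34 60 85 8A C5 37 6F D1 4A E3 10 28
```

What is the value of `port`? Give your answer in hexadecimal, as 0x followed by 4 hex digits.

0x858A

`port` follows `offset` (2 B), `checksum` (1 B), so it starts at offset 2 + 1 = 3 and occupies 2 bytes.
Bytes at offsets 3..4: 85 8A.
Big-endian stores the most-significant byte at the lowest address.
The bytes are already most-significant first: 0x858A.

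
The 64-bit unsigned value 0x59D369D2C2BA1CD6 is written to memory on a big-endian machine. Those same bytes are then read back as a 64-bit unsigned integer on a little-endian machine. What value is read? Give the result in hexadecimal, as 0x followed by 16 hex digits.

Stored big-endian, the bytes at ascending addresses are 59 D3 69 D2 C2 BA 1C D6.
Read back as little-endian, the first byte is least significant, giving 0xD61CBAC2D269D359.

0xD61CBAC2D269D359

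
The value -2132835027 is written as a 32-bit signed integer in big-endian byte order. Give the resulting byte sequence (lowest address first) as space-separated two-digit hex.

80 DF 85 2D

Two's complement of -2132835027 in 32 bits: 2132835027 = 0x7F207AD3; invert → 0x80DF852C; add 1 → 0x80DF852D.
Split into bytes (most-significant first): 80 DF 85 2D.
Big-endian: lowest address holds the most-significant byte.
So the memory order matches the most-significant-first order: 80 DF 85 2D.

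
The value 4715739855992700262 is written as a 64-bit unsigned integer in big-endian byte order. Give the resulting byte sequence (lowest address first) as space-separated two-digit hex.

41 71 AC 69 F9 98 BD 66

4715739855992700262 in hexadecimal, padded to 64 bits, is 0x4171AC69F998BD66.
Split into bytes (most-significant first): 41 71 AC 69 F9 98 BD 66.
In big-endian order the high byte comes first in memory.
So the memory order matches the most-significant-first order: 41 71 AC 69 F9 98 BD 66.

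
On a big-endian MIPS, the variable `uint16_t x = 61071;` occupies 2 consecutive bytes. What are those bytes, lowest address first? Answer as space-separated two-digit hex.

EE 8F

61071 in hexadecimal, padded to 16 bits, is 0xEE8F.
Split into bytes (most-significant first): EE 8F.
Big-endian stores the most-significant byte at the lowest address.
So the memory order matches the most-significant-first order: EE 8F.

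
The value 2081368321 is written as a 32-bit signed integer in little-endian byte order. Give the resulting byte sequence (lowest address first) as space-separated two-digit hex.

2081368321 in hexadecimal, padded to 32 bits, is 0x7C0F2901.
Split into bytes (most-significant first): 7C 0F 29 01.
Little-endian: lowest address holds the least-significant byte.
So at ascending addresses the bytes are 01 29 0F 7C.

01 29 0F 7C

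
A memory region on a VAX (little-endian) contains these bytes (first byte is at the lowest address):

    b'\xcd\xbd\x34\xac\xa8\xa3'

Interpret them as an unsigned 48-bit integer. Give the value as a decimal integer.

Little-endian: lowest address holds the least-significant byte.
Reassemble most-significant byte first: A3 A8 AC 34 BD CD → 0xA3A8AC34BDCD.
0xA3A8AC34BDCD = 179944838970829.

179944838970829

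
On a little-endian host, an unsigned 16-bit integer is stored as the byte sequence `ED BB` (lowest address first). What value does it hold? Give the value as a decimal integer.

Little-endian stores the least-significant byte at the lowest address.
Reassemble most-significant byte first: BB ED → 0xBBED.
0xBBED = 48109.

48109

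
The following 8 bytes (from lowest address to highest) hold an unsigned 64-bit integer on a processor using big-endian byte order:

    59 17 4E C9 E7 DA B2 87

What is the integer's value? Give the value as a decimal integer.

6419686422925193863

In big-endian order the high byte comes first in memory.
The bytes are already most-significant first: 0x59174EC9E7DAB287.
0x59174EC9E7DAB287 = 6419686422925193863.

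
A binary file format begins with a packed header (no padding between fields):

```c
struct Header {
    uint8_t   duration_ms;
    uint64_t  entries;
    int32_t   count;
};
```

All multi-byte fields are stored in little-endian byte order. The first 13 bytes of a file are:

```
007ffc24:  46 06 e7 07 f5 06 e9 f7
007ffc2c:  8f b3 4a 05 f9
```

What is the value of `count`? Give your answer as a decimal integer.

-117093709

`count` follows `duration_ms` (1 B), `entries` (8 B), so it starts at offset 1 + 8 = 9 and occupies 4 bytes.
Bytes at offsets 9..12: B3 4A 05 F9.
In little-endian order the low byte comes first in memory.
Reassemble most-significant byte first: F9 05 4A B3 → 0xF9054AB3.
Top bit is set, so as a signed 32-bit value this is 0xF9054AB3 − 2^32 = -117093709.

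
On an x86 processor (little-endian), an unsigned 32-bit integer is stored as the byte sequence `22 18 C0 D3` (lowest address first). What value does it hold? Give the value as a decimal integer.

Little-endian: lowest address holds the least-significant byte.
Reassemble most-significant byte first: D3 C0 18 22 → 0xD3C01822.
0xD3C01822 = 3552581666.

3552581666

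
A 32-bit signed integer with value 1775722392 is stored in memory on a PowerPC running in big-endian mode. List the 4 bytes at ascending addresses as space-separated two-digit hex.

69 D7 5F 98

1775722392 in hexadecimal, padded to 32 bits, is 0x69D75F98.
Split into bytes (most-significant first): 69 D7 5F 98.
In big-endian order the high byte comes first in memory.
So the memory order matches the most-significant-first order: 69 D7 5F 98.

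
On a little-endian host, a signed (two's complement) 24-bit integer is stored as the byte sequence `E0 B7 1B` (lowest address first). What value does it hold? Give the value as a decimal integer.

Little-endian: lowest address holds the least-significant byte.
Reassemble most-significant byte first: 1B B7 E0 → 0x1BB7E0.
0x1BB7E0 = 1816544.

1816544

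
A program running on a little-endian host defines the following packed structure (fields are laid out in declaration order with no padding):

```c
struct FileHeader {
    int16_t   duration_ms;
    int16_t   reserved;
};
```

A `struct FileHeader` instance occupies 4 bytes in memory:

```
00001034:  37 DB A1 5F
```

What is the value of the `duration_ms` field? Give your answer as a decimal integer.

-9417

`duration_ms` is the first field, at byte offset 0, occupying 2 bytes.
Bytes at offsets 0..1: 37 DB.
Little-endian: lowest address holds the least-significant byte.
Reassemble most-significant byte first: DB 37 → 0xDB37.
Top bit is set, so as a signed 16-bit value this is 0xDB37 − 2^16 = -9417.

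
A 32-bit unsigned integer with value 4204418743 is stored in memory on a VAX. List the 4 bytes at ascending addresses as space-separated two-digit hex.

4204418743 in hexadecimal, padded to 32 bits, is 0xFA9A56B7.
Split into bytes (most-significant first): FA 9A 56 B7.
Little-endian stores the least-significant byte at the lowest address.
So at ascending addresses the bytes are B7 56 9A FA.

B7 56 9A FA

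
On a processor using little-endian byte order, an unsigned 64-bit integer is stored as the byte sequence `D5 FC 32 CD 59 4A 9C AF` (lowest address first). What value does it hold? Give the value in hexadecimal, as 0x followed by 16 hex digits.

Little-endian stores the least-significant byte at the lowest address.
Reassemble most-significant byte first: AF 9C 4A 59 CD 32 FC D5 → 0xAF9C4A59CD32FCD5.

0xAF9C4A59CD32FCD5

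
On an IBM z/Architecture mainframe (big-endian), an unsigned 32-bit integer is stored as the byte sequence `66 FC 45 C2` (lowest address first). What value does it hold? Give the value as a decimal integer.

Big-endian: lowest address holds the most-significant byte.
The bytes are already most-significant first: 0x66FC45C2.
0x66FC45C2 = 1727808962.

1727808962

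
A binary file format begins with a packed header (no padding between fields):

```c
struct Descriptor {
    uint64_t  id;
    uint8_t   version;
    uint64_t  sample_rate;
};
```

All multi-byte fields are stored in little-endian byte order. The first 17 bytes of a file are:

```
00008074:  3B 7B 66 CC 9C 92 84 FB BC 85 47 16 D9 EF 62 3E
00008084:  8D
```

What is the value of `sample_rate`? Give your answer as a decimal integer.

`sample_rate` follows `id` (8 B), `version` (1 B), so it starts at offset 8 + 1 = 9 and occupies 8 bytes.
Bytes at offsets 9..16: 85 47 16 D9 EF 62 3E 8D.
In little-endian order the low byte comes first in memory.
Reassemble most-significant byte first: 8D 3E 62 EF D9 16 47 85 → 0x8D3E62EFD9164785.
0x8D3E62EFD9164785 = 10177680990182721413.

10177680990182721413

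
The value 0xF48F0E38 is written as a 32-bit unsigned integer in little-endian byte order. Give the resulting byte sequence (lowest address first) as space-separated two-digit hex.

Split into bytes (most-significant first): F4 8F 0E 38.
Little-endian stores the least-significant byte at the lowest address.
So at ascending addresses the bytes are 38 0E 8F F4.

38 0E 8F F4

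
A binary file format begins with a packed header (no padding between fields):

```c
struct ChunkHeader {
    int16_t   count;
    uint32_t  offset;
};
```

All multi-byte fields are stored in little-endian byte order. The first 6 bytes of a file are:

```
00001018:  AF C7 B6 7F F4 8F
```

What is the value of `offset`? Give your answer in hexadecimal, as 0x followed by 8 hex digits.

`offset` follows `count` (2 bytes), so it starts at byte offset 2 and occupies 4 bytes.
Bytes at offsets 2..5: B6 7F F4 8F.
In little-endian order the low byte comes first in memory.
Reassemble most-significant byte first: 8F F4 7F B6 → 0x8FF47FB6.

0x8FF47FB6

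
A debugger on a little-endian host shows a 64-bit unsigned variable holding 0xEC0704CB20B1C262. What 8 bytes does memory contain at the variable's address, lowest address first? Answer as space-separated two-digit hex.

62 C2 B1 20 CB 04 07 EC

Split into bytes (most-significant first): EC 07 04 CB 20 B1 C2 62.
Little-endian stores the least-significant byte at the lowest address.
So at ascending addresses the bytes are 62 C2 B1 20 CB 04 07 EC.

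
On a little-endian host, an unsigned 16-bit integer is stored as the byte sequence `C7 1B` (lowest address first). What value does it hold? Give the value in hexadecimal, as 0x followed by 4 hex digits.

0x1BC7

In little-endian order the low byte comes first in memory.
Reassemble most-significant byte first: 1B C7 → 0x1BC7.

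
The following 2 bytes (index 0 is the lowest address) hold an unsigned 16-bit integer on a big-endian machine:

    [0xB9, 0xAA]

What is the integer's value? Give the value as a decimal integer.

47530

Big-endian stores the most-significant byte at the lowest address.
The bytes are already most-significant first: 0xB9AA.
0xB9AA = 47530.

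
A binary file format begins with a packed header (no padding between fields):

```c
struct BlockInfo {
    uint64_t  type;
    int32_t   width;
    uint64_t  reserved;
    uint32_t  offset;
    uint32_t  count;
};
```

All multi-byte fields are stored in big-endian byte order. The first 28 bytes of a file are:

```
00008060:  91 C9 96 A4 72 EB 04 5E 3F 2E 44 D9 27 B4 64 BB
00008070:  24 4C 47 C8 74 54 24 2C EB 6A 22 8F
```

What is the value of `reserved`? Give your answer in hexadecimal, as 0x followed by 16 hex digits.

0x27B464BB244C47C8

`reserved` follows `type` (8 B), `width` (4 B), so it starts at offset 8 + 4 = 12 and occupies 8 bytes.
Bytes at offsets 12..19: 27 B4 64 BB 24 4C 47 C8.
Big-endian: lowest address holds the most-significant byte.
The bytes are already most-significant first: 0x27B464BB244C47C8.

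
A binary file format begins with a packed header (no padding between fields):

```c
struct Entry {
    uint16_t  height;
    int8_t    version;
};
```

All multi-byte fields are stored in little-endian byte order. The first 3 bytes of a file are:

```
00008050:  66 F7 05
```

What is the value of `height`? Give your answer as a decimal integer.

`height` is the first field, at byte offset 0, occupying 2 bytes.
Bytes at offsets 0..1: 66 F7.
In little-endian order the low byte comes first in memory.
Reassemble most-significant byte first: F7 66 → 0xF766.
0xF766 = 63334.

63334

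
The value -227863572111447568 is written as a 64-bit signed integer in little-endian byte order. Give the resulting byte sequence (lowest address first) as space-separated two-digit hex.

F0 A9 0B D7 49 77 D6 FC

Two's complement of -227863572111447568 in 64 bits: 227863572111447568 = 0x032988B628F45610; invert → 0xFCD67749D70BA9EF; add 1 → 0xFCD67749D70BA9F0.
Split into bytes (most-significant first): FC D6 77 49 D7 0B A9 F0.
Little-endian stores the least-significant byte at the lowest address.
So at ascending addresses the bytes are F0 A9 0B D7 49 77 D6 FC.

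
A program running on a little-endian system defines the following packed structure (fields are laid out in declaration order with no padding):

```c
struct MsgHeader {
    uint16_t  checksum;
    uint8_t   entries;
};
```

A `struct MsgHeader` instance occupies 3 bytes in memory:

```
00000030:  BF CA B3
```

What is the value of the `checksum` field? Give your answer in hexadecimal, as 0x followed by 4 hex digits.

0xCABF

`checksum` is the first field, at byte offset 0, occupying 2 bytes.
Bytes at offsets 0..1: BF CA.
Little-endian stores the least-significant byte at the lowest address.
Reassemble most-significant byte first: CA BF → 0xCABF.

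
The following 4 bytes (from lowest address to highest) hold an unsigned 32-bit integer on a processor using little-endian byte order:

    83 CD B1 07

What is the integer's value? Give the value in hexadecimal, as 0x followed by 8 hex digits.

Little-endian stores the least-significant byte at the lowest address.
Reassemble most-significant byte first: 07 B1 CD 83 → 0x07B1CD83.

0x07B1CD83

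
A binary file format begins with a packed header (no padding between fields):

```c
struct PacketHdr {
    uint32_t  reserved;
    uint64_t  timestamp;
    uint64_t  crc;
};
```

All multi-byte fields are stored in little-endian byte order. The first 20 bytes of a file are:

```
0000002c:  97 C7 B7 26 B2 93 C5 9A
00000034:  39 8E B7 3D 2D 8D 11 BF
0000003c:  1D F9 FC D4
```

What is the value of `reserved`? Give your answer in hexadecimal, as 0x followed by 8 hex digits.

0x26B7C797

`reserved` is the first field, at byte offset 0, occupying 4 bytes.
Bytes at offsets 0..3: 97 C7 B7 26.
In little-endian order the low byte comes first in memory.
Reassemble most-significant byte first: 26 B7 C7 97 → 0x26B7C797.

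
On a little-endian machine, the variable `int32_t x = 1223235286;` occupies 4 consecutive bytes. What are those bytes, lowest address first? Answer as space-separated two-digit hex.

1223235286 in hexadecimal, padded to 32 bits, is 0x48E916D6.
Split into bytes (most-significant first): 48 E9 16 D6.
Little-endian stores the least-significant byte at the lowest address.
So at ascending addresses the bytes are D6 16 E9 48.

D6 16 E9 48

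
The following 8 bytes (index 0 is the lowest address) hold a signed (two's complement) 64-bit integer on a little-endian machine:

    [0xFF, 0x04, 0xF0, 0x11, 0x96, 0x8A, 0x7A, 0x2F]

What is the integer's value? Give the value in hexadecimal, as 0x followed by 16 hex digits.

In little-endian order the low byte comes first in memory.
Reassemble most-significant byte first: 2F 7A 8A 96 11 F0 04 FF → 0x2F7A8A9611F004FF.

0x2F7A8A9611F004FF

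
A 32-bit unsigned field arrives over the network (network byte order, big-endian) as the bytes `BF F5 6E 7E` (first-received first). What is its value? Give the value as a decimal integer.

3220532862

Big-endian stores the most-significant byte at the lowest address.
The bytes are already most-significant first: 0xBFF56E7E.
0xBFF56E7E = 3220532862.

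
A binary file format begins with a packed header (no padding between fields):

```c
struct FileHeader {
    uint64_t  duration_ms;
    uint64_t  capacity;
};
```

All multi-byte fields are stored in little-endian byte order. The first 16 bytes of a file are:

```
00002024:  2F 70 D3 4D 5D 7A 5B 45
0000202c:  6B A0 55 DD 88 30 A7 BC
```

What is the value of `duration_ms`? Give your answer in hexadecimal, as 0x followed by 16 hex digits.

`duration_ms` is the first field, at byte offset 0, occupying 8 bytes.
Bytes at offsets 0..7: 2F 70 D3 4D 5D 7A 5B 45.
Little-endian stores the least-significant byte at the lowest address.
Reassemble most-significant byte first: 45 5B 7A 5D 4D D3 70 2F → 0x455B7A5D4DD3702F.

0x455B7A5D4DD3702F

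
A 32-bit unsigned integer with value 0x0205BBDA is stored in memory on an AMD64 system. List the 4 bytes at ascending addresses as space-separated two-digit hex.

DA BB 05 02

Split into bytes (most-significant first): 02 05 BB DA.
In little-endian order the low byte comes first in memory.
So at ascending addresses the bytes are DA BB 05 02.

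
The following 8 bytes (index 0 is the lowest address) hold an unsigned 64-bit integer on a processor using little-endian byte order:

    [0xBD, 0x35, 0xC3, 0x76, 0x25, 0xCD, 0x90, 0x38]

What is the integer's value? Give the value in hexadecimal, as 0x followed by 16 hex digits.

0x3890CD2576C335BD

Little-endian: lowest address holds the least-significant byte.
Reassemble most-significant byte first: 38 90 CD 25 76 C3 35 BD → 0x3890CD2576C335BD.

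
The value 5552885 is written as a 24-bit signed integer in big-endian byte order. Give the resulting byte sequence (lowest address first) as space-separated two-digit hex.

5552885 in hexadecimal, padded to 24 bits, is 0x54BAF5.
Split into bytes (most-significant first): 54 BA F5.
Big-endian stores the most-significant byte at the lowest address.
So the memory order matches the most-significant-first order: 54 BA F5.

54 BA F5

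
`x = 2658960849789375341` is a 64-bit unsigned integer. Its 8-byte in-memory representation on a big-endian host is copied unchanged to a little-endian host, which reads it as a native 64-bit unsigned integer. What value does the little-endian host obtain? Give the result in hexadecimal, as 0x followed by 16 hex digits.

0x6DD35D1BCE86E624

2658960849789375341 in 64-bit hexadecimal is 0x24E686CE1B5DD36D.
Stored big-endian, the bytes at ascending addresses are 24 E6 86 CE 1B 5D D3 6D.
Read back as little-endian, the first byte is least significant, giving 0x6DD35D1BCE86E624.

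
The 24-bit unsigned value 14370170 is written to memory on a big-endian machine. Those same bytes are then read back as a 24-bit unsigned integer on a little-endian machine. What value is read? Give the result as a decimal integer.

8013275

14370170 in 24-bit hexadecimal is 0xDB457A.
Stored big-endian, the bytes at ascending addresses are DB 45 7A.
Read back as little-endian, the first byte is least significant, giving 0x7A45DB.
0x7A45DB = 8013275.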